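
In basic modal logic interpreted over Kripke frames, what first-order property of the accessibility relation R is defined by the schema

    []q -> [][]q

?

Suppose □q→□□q is valid. Take Rxy, Ryz and set V(q)={w : Rxw}. Then □q at x, so □□q at x, so □q at y, so q at z, i.e. Rxz.
The converse is a direct semantic check.
So the correspondent is transitivity.

transitivity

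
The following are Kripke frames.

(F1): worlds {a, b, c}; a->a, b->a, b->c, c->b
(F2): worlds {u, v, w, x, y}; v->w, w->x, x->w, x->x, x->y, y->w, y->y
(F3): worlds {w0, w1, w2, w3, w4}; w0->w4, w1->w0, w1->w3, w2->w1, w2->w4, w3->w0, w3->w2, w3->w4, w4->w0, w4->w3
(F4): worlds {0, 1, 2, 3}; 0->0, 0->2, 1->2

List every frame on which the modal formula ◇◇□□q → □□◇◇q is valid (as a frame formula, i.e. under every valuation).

(F1), (F2), (F3)

The schema corresponds to a generalized confluence (Geach) condition: ∀x ∀y ∀z ((xR²y ∧ xR²z) → ∃w (yR²w ∧ zR²w)).
(F1): holds.
(F2): holds.
(F3): holds.
(F4): fails — 0R²0, 0R²2 but no w with 0R²w and 2R²w.
Valid on: (F1), (F2), (F3).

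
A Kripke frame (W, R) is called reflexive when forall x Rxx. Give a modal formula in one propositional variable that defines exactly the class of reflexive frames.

A defining formula is □ψ → ψ (the T axiom).
Suppose □ψ→ψ is valid. At any x set V(ψ)={w : Rxw}. Then □ψ holds at x, so ψ holds at x, i.e. Rxx.

□ψ → ψ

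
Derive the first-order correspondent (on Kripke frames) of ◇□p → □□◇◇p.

∀x ∀y ∀z ((xRy ∧ xR²z) → ∃w (yRw ∧ zR²w))

This is a Sahlqvist (Geach-type) schema ◇^1□^1p → □^2◇^2p.
Minimal-valuation argument: fix x; take any y with xR^1y and any z with xR^2z. Set V(p) to the set of worlds R-reachable from y in exactly 1 step. Then □^1p holds at y, so the antecedent holds at x; validity forces ◇^2p at z, giving a w with zR^2w and yR^1w.
First-order correspondent: ∀x ∀y ∀z ((xRy ∧ xR²z) → ∃w (yRw ∧ zR²w)).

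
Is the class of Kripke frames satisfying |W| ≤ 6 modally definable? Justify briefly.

Not modally definable

Modal frame validity is preserved under disjoint unions.
Any modal formula valid on each of 7 disjoint one-world frames is valid on their disjoint union (validity is preserved under disjoint unions). Each one-world frame has |W|=1≤6, but the union has |W|=7.
Hence having at most 6 worlds is not modally definable.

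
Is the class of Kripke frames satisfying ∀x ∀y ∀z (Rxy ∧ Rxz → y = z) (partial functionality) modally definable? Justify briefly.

Yes — defined by ◇r → □r

The condition is partial functionality. A defining modal formula is ◇r → □r.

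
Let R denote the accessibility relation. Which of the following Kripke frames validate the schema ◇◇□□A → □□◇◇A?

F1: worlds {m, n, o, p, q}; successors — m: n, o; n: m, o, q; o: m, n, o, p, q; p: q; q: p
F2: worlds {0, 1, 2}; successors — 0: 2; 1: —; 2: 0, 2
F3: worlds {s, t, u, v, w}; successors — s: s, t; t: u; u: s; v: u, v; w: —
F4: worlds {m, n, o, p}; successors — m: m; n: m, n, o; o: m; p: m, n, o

Frame correspondent (Sahlqvist): ∀x ∀y ∀z ((xR²y ∧ xR²z) → ∃w (yR²w ∧ zR²w)) — i.e. a generalized confluence (Geach) condition.
F1: fails — mR²p, mR²q but no w with pR²w and qR²w.
F2: satisfies the condition.
F3: satisfies the condition.
F4: satisfies the condition.

F2, F3, F4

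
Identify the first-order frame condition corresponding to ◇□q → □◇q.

convergence

Suppose ◇□q→□◇q is valid. Take Rxy, Rxz and set V(q)={w : Ryw}. Then □q at y so ◇□q at x, so □◇q at x, so ◇q at z, giving w with Rzw and Ryw.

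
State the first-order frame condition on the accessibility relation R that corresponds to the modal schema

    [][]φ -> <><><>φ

forall x exists w (x R^2 w & x R^3 w)

This is a Sahlqvist (Geach-type) schema ◇^0□^2φ → □^0◇^3φ.
First-order correspondent: forall x exists w (x R^2 w & x R^3 w).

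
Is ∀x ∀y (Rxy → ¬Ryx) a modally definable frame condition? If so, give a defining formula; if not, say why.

No

Any modally definable frame class is closed under surjective bounded morphisms.
The 4-cycle (worlds w0,w1,w2,w3 with w0→w1→w2→w3→w0) is asymmetric. Mapping every world to a single reflexive point • is a surjective bounded morphism, and the reflexive point is not asymmetric (R•• but asymmetry requires ¬R••).
So no modal formula (or set of formulas) defines exactly the asymmetric frames.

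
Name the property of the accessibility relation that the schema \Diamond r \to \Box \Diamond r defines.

This is the 5 axiom.
It corresponds to the Euclidean property: \forall x \forall y \forall z (Rxy \wedge Rxz \to Ryz).

the Euclidean property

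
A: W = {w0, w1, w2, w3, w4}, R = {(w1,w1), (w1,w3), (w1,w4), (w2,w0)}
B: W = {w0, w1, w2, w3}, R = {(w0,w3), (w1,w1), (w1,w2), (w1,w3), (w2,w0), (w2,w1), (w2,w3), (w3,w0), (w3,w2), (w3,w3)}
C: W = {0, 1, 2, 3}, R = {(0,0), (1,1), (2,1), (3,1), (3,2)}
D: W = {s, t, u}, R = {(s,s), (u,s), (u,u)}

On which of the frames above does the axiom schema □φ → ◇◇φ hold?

This is the axiom for a generalized confluence (Geach) condition; its first-order frame correspondent is ∀x ∃w (xRw ∧ xR²w).
A: fails — at w0 but no w with w0Rw and w0R²w.
B: ✓.
C: ✓.
D: fails — at t but no w with tRw and tR²w.

B, C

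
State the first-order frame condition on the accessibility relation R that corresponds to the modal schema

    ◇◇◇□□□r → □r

This is a Sahlqvist (Geach-type) schema ◇^3□^3r → □^1◇^0r.
First-order correspondent: ∀x ∀y ∀z ((xR³y ∧ xRz) → ∃w (yR³w ∧ z = w)).

∀x ∀y ∀z ((xR³y ∧ xRz) → ∃w (yR³w ∧ z = w))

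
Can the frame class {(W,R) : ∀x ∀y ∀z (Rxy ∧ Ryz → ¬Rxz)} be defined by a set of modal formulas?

No — not modally definable

Any modally definable frame class is closed under surjective bounded morphisms.
The 7-cycle (worlds 0,1,2,3,4,5,6 with 0→1→2→3→4→5→6→0) is intransitive. Mapping every world to a single reflexive point • is a surjective bounded morphism; the reflexive point is not intransitive (R••∧R•• but R••).
So the class is not modally definable.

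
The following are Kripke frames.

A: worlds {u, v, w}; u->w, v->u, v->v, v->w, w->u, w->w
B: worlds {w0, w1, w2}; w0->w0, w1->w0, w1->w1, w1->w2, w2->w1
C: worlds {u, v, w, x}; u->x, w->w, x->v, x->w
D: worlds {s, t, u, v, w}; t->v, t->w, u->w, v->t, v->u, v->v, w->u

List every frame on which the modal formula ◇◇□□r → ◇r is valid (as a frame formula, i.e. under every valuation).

A

Frame correspondent (Sahlqvist): ∀x ∀y (xR²y → ∃w (yR²w ∧ xRw)) — i.e. a generalized confluence (Geach) condition.
A: condition met.
B: fails — w2R²w0 but no w with w0R²w and w2Rw.
C: fails — uR²v but no t with vR²t and uRt.
D: fails — tR²u but no w* with uR²w* and tRw*.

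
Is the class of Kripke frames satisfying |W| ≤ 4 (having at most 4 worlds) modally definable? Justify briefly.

Any modally definable frame class is closed under disjoint unions.
Any modal formula valid on each of 5 disjoint one-world frames is valid on their disjoint union (validity is preserved under disjoint unions). Each one-world frame has |W|=1≤4, but the union has |W|=5.
Hence having at most 4 worlds is not modally definable.

No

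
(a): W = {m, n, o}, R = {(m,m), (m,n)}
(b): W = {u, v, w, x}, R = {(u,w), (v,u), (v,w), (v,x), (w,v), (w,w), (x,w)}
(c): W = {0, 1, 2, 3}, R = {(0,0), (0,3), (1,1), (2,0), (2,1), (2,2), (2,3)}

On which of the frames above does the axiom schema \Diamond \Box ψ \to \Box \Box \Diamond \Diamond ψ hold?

This is the axiom for a generalized confluence (Geach) condition; its first-order frame correspondent is \forall x \forall y \forall z ((xRy \wedge x R^2 z) \to \exists w (yRw \wedge z R^2 w)).
(a): fails — mRm, mR²n but no w with mRw and nR²w.
(b): condition met.
(c): fails — 0R0, 0R²3 but no w with 0Rw and 3R²w.
Valid on: (b).

(b)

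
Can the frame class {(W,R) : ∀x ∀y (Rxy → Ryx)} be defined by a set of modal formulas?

Definable; q → □◇q defines it

Yes: it is symmetry, defined by the B schema q → □◇q.
Suppose q→□◇q is valid. Take Rxy and set V(q)={x}. Then q at x, so □◇q at x, so ◇q at y, so some z with Ryz has q; z=x, i.e. Ryx.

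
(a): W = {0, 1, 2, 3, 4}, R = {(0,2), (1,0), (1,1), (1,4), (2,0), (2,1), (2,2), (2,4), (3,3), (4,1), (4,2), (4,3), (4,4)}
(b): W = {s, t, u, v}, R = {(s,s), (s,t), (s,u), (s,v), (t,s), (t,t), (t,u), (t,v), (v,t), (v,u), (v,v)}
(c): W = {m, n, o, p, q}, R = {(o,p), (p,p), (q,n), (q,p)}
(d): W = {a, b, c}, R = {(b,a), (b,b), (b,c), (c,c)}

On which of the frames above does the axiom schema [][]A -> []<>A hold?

This is the axiom for a generalized confluence (Geach) condition; its first-order frame correspondent is forall x forall z (xRz -> exists w (x R^2 w & zRw)).
(a): ✓.
(b): fails — sRu but no w with sR²w and uRw.
(c): fails — qRn but no w with qR²w and nRw.
(d): fails — bRa but no w with bR²w and aRw.

(a)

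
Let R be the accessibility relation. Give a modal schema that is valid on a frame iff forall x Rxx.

□p → p

This is reflexivity; the standard corresponding axiom is T: □p → p.
Suppose □p→p is valid. At any x set V(p)={w : Rxw}. Then □p holds at x, so p holds at x, i.e. Rxx.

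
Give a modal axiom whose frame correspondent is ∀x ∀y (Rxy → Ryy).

The condition is shift-reflexivity. The T□ schema □(□p → p) defines it.

□(□p → p)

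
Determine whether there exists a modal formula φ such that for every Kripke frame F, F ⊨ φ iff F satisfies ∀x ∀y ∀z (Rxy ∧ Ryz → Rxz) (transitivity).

Yes: it is transitivity, defined by the 4 schema □q → □□q.
Suppose □q→□□q is valid. Take Rxy, Ryz and set V(q)={w : Rxw}. Then □q at x, so □□q at x, so □q at y, so q at z, i.e. Rxz.

Yes, by □q → □□q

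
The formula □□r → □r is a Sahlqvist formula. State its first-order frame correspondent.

Suppose □□r→□r is valid. Take Rxy and set V(r)={w : xR²w}. Then □□r at x, so □r at x, so r at y, i.e. ∃z(Rxz∧Rzy).

density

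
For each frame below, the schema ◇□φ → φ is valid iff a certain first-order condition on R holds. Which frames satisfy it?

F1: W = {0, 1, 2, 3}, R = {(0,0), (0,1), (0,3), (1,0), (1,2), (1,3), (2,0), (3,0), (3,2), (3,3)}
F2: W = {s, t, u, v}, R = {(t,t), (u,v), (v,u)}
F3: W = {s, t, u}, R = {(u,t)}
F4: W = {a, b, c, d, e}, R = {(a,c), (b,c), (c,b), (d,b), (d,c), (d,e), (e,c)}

F2

This is the axiom for symmetry; its first-order frame correspondent is ∀x ∀y (Rxy → Ryx).
F1: fails — R32 but not R23.
F2: condition met.
F3: fails — Rut but not Rtu.
F4: fails — Rde but not Red.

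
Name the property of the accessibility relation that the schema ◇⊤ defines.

This schema is equivalent to the D axiom □ψ → ◇ψ.
It corresponds to seriality: ∀x ∃y Rxy.

Seriality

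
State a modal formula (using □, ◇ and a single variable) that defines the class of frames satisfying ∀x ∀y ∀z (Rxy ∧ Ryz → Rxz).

The condition is transitivity. The 4 schema □s → □□s defines it.
Suppose □s→□□s is valid. Take Rxy, Ryz and set V(s)={w : Rxw}. Then □s at x, so □□s at x, so □s at y, so s at z, i.e. Rxz.

□s → □□s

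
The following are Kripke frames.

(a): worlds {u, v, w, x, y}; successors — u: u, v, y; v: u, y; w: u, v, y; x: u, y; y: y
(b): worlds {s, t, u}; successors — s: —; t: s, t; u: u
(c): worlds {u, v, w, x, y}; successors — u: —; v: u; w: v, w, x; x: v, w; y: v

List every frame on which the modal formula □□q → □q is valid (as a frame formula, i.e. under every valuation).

Frame correspondent (Sahlqvist): ∀x ∀y (Rxy → ∃z (Rxz ∧ Rzy)) — i.e. density.
(a): satisfies the condition.
(b): satisfies the condition.
(c): fails — Rvu but no z with Rvz and Rzu.
Valid on: (a), (b).

(a), (b)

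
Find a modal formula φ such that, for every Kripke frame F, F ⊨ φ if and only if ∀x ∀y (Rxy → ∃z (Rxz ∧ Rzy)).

□□s → □s

This is density; the standard corresponding axiom is C4: □□s → □s.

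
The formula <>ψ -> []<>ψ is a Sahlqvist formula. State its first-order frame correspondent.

the Euclidean property: forall x forall y forall z (Rxy & Rxz -> Ryz)

Suppose ◇ψ→□◇ψ is valid. Take Rxy, Rxz and set V(ψ)={y}. Then ◇ψ at x, so □◇ψ at x, so ◇ψ at z, so some w with Rzw has ψ; w=y, i.e. Rzy. By symmetry of the argument, Ryz.
The converse is a direct semantic check.
So the correspondent is the Euclidean property.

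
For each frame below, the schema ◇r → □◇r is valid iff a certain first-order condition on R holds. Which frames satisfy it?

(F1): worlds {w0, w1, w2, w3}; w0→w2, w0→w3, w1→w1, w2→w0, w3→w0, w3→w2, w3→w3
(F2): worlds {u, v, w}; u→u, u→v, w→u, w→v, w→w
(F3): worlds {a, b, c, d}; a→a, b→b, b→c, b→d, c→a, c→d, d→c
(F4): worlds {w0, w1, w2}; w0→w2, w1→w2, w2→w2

(F4)

Frame correspondent (Sahlqvist): ∀x ∀y ∀z (Rxy ∧ Rxz → Ryz) — i.e. the Euclidean property.
(F1): fails — Rw0w2 and Rw0w2 but not Rw2w2.
(F2): fails — Ruv and Ruv but not Rvv.
(F3): fails — Rbc and Rbc but not Rcc.
(F4): condition met.
Valid on: (F4).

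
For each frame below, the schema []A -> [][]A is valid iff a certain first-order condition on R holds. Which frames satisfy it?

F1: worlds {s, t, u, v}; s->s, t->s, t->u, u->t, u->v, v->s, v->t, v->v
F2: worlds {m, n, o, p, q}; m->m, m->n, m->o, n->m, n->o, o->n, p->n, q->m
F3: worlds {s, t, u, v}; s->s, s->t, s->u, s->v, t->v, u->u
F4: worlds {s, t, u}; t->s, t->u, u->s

F3, F4

The schema corresponds to transitivity: forall x forall y forall z (Rxy & Ryz -> Rxz).
F1: fails — Ruv and Rvs but not Rus.
F2: fails — Ron and Rno but not Roo.
F3: condition met.
F4: condition met.
Valid on: F3, F4.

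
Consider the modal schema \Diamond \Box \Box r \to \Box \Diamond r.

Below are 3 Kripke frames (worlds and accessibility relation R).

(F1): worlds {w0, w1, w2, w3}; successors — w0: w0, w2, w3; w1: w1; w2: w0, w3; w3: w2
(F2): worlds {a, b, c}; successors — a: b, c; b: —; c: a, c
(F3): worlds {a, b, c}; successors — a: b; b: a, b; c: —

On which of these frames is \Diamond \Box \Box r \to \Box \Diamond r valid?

This is the axiom for a generalized confluence (Geach) condition; its first-order frame correspondent is \forall x \forall y \forall z ((xRy \wedge xRz) \to \exists w (y R^2 w \wedge zRw)).
(F1): fails — w0Rw3, w0Rw3 but no w with w3R²w and w3Rw.
(F2): fails — aRb, aRb but no w with bR²w and bRw.
(F3): satisfies the condition.

(F3)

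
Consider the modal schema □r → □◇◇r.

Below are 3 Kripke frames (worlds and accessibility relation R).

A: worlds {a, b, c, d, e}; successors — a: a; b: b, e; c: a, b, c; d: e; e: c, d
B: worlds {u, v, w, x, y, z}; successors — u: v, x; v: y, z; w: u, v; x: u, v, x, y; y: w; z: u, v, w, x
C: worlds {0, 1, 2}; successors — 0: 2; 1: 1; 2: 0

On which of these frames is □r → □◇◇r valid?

This is the axiom for a generalized confluence (Geach) condition; its first-order frame correspondent is ∀x ∀z (xRz → ∃w (xRw ∧ zR²w)).
A: ✓.
B: fails — vRy but no t with vRt and yR²t.
C: ✓.

A, C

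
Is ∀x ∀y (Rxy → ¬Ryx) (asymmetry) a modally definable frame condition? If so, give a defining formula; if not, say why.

No

Any modally definable frame class is closed under surjective bounded morphisms.
The 3-cycle (worlds w0,w1,w2 with w0→w1→w2→w0) is asymmetric. Mapping every world to a single reflexive point • is a surjective bounded morphism, and the reflexive point is not asymmetric (R•• but asymmetry requires ¬R••).
Hence asymmetry is not modally definable.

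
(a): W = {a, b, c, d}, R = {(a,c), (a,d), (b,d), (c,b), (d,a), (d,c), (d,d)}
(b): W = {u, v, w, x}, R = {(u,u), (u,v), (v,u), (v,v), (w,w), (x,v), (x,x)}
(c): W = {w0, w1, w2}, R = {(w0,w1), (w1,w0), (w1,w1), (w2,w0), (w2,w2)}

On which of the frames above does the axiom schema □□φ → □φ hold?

Frame correspondent (Sahlqvist): ∀x ∀y (Rxy → ∃z (Rxz ∧ Rzy)) — i.e. density.
(a): fails — Rcb but no z with Rcz and Rzb.
(b): satisfies the condition.
(c): satisfies the condition.
Valid on: (b), (c).

(b), (c)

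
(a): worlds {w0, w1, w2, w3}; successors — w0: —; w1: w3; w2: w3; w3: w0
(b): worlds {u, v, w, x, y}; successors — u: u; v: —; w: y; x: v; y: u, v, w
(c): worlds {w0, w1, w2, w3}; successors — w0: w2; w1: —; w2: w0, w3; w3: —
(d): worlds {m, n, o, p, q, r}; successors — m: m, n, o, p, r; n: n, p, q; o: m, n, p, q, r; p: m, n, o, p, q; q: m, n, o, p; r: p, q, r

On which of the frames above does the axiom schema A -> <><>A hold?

Frame correspondent (Sahlqvist): forall x exists w (x = w & x R^2 w) — i.e. a generalized confluence (Geach) condition.
(a): fails — at w0 but no w with w0=w and w0R²w.
(b): fails — at v but no t with v=t and vR²t.
(c): fails — at w1 but no w with w1=w and w1R²w.
(d): holds.
Valid on: (d).

(d)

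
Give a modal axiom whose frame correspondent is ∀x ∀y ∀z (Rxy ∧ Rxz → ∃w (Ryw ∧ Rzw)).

◇□p → □◇p

A defining formula is ◇□p → □◇p (the .2 axiom).
Suppose ◇□p→□◇p is valid. Take Rxy, Rxz and set V(p)={w : Ryw}. Then □p at y so ◇□p at x, so □◇p at x, so ◇p at z, giving w with Rzw and Ryw.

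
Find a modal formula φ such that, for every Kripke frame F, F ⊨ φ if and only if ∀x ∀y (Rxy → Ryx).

q → □◇q

This is symmetry; the standard corresponding axiom is B: q → □◇q.
Suppose q→□◇q is valid. Take Rxy and set V(q)={x}. Then q at x, so □◇q at x, so ◇q at y, so some z with Ryz has q; z=x, i.e. Ryx.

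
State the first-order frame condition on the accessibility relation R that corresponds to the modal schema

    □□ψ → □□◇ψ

∀x ∀z (xR²z → ∃w (xR²w ∧ zRw))

This is a Sahlqvist (Geach-type) schema ◇^0□^2ψ → □^2◇^1ψ.
First-order correspondent: ∀x ∀z (xR²z → ∃w (xR²w ∧ zRw)).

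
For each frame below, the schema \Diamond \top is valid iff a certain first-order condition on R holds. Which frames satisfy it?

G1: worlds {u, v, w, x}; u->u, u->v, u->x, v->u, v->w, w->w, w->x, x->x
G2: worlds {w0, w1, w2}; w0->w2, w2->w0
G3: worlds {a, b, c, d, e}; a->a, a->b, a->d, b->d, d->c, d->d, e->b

G1

Frame correspondent (Sahlqvist): \forall x \exists y Rxy — i.e. seriality.
G1: satisfies the condition.
G2: fails — world w1 has no successor.
G3: fails — world c has no successor.
Valid on: G1.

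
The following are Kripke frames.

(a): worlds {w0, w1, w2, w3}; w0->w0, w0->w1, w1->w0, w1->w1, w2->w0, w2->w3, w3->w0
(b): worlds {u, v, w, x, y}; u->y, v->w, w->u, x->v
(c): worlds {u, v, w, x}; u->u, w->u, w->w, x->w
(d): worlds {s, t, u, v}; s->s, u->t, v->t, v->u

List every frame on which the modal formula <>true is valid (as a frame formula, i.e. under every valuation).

This is the axiom for seriality; its first-order frame correspondent is forall x exists y Rxy.
(a): ✓.
(b): fails — world y has no successor.
(c): fails — world v has no successor.
(d): fails — world t has no successor.
Valid on: (a).

(a)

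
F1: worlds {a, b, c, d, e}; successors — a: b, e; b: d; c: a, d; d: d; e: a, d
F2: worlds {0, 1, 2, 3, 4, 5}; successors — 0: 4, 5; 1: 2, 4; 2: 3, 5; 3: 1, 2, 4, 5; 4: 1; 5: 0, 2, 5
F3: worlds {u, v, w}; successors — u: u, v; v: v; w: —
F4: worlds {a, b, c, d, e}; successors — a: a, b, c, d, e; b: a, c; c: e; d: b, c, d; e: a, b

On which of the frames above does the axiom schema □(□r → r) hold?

The schema corresponds to shift-reflexivity: ∀x ∀y (Rxy → Ryy).
F1: fails — Rea but not Raa.
F2: fails — R34 but not R44.
F3: holds.
F4: fails — Rbc but not Rcc.

F3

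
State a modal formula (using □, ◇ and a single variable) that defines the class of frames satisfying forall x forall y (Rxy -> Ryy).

□(□q → q)

This is shift-reflexivity; the standard corresponding axiom is T□: □(□q → q).
Suppose □(□q→q) is valid. Take Rxy and set V(q)={w : Ryw}. Then at y, □q holds; since □(□q→q) at x, □q→q at y, so q at y, i.e. Ryy.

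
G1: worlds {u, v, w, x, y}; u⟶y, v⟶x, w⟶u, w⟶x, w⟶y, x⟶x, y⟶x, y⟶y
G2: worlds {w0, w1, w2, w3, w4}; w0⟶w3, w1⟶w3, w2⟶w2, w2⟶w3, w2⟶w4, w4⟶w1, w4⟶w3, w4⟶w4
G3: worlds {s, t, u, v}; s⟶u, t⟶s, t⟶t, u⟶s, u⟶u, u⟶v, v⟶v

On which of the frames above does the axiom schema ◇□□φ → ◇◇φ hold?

Frame correspondent (Sahlqvist): ∀x ∀y (xRy → ∃w (yR²w ∧ xR²w)) — i.e. a generalized confluence (Geach) condition.
G1: ✓.
G2: fails — w0Rw3 but no w with w3R²w and w0R²w.
G3: ✓.

G1, G3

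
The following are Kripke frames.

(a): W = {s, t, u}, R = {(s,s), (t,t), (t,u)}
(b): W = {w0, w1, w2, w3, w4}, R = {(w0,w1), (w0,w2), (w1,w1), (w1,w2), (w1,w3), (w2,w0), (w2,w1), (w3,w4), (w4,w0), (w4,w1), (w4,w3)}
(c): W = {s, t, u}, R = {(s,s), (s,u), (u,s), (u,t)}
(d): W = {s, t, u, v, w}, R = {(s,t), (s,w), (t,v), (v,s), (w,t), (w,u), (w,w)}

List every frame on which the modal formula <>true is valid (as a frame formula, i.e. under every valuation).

(b)

The schema corresponds to seriality: forall x exists y Rxy.
(a): fails — world u has no successor.
(b): condition met.
(c): fails — world t has no successor.
(d): fails — world u has no successor.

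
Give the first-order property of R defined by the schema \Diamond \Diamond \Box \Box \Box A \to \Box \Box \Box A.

This is a Sahlqvist (Geach-type) schema ◇^2□^3A → □^3◇^0A.
Minimal-valuation argument: fix x; take any y with xR^2y and any z with xR^3z. Set V(A) to the set of worlds R-reachable from y in exactly 3 steps. Then □^3A holds at y, so the antecedent holds at x; validity forces ◇^0A at z, giving a w with zR^0w and yR^3w.
First-order correspondent: \forall x \forall y \forall z ((x R^2 y \wedge x R^3 z) \to \exists w (y R^3 w \wedge z = w)).

\forall x \forall y \forall z ((x R^2 y \wedge x R^3 z) \to \exists w (y R^3 w \wedge z = w))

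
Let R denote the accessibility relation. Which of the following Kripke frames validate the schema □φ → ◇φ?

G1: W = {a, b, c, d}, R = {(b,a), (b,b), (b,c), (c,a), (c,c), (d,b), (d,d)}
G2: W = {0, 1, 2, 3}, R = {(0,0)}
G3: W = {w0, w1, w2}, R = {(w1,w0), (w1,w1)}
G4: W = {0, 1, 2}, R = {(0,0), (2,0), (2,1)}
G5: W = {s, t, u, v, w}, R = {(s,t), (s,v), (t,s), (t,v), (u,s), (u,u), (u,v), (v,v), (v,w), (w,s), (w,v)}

G5

Frame correspondent (Sahlqvist): ∀x ∃y Rxy — i.e. seriality.
G1: fails — world a has no successor.
G2: fails — world 1 has no successor.
G3: fails — world w0 has no successor.
G4: fails — world 1 has no successor.
G5: holds.
Valid on: G5.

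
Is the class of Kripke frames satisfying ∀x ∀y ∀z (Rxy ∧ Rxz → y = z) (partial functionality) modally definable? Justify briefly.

Yes, by ◇q → □q

This is a Sahlqvist condition; the CD axiom ◇q → □q defines it.
Suppose ◇q→□q is valid. Take Rxy, Rxz and set V(q)={y}. Then ◇q at x, so □q at x, so q at z, i.e. z=y.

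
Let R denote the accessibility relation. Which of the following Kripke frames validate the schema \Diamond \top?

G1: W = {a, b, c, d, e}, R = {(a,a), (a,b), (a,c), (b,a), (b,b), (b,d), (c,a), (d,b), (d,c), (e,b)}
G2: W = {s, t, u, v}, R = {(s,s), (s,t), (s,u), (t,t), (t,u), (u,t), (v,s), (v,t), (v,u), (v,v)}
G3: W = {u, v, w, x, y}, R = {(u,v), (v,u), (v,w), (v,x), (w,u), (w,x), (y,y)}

Frame correspondent (Sahlqvist): \forall x \exists y Rxy — i.e. seriality.
G1: condition met.
G2: condition met.
G3: fails — world x has no successor.

G1, G2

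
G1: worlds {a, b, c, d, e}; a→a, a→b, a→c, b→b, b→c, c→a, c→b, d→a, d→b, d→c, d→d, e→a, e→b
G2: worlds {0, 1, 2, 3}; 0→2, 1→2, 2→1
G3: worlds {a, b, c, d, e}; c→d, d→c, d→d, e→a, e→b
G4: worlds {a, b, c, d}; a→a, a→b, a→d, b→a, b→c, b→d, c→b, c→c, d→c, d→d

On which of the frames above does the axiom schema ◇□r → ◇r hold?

Frame correspondent (Sahlqvist): ∀x ∀y (xRy → ∃w (yRw ∧ xRw)) — i.e. a generalized confluence (Geach) condition.
G1: ✓.
G2: fails — 0R2 but no w with 2Rw and 0Rw.
G3: fails — eRa but no w with aRw and eRw.
G4: ✓.
Valid on: G1, G4.

G1, G4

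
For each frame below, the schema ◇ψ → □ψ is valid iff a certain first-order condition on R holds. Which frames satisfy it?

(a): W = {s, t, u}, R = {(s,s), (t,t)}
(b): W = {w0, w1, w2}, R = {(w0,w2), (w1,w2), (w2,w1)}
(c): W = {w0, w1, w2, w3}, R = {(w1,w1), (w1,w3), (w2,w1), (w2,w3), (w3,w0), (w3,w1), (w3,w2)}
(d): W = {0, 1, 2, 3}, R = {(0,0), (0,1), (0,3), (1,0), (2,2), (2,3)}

Frame correspondent (Sahlqvist): ∀x ∀y ∀z (Rxy ∧ Rxz → y = z) — i.e. partial functionality.
(a): condition met.
(b): condition met.
(c): fails — w1 sees both w1 and w3.
(d): fails — 0 sees both 0 and 1.

(a), (b)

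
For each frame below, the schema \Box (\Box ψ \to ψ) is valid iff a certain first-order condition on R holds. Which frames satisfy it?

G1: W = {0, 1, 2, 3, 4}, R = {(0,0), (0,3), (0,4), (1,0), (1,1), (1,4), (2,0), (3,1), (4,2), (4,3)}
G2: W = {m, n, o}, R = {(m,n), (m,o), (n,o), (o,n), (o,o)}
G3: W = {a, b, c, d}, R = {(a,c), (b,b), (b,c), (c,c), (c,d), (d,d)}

G3

This is the axiom for shift-reflexivity; its first-order frame correspondent is \forall x \forall y (Rxy \to Ryy).
G1: fails — R43 but not R33.
G2: fails — Ron but not Rnn.
G3: holds.
Valid on: G3.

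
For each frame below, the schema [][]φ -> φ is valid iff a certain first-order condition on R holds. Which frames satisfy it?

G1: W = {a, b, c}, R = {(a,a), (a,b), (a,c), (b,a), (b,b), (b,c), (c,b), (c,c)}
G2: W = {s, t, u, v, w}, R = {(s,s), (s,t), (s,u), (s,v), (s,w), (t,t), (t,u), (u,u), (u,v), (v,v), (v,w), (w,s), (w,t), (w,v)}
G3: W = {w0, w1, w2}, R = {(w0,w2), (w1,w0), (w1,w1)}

This is the axiom for a generalized confluence (Geach) condition; its first-order frame correspondent is forall x exists w (x R^2 w & x = w).
G1: satisfies the condition.
G2: satisfies the condition.
G3: fails — at w0 but no w with w0R²w and w0=w.
Valid on: G1, G2.

G1, G2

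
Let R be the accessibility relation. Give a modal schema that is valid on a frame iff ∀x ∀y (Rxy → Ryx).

The condition is symmetry. The B schema q → □◇q defines it.

q → □◇q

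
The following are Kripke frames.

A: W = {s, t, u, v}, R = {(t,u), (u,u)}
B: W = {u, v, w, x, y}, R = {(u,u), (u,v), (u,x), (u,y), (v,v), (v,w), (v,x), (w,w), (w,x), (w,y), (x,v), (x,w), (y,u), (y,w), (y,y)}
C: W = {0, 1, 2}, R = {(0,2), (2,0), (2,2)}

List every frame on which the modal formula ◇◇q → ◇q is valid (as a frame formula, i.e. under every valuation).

A

The schema corresponds to a generalized confluence (Geach) condition: ∀x ∀y (xR²y → ∃w (y = w ∧ xRw)).
A: condition met.
B: fails — uR²w but no t with w=t and uRt.
C: fails — 0R²0 but no w with 0=w and 0Rw.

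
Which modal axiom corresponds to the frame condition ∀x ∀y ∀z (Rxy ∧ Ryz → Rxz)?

The condition is transitivity. The 4 schema □s → □□s defines it.
Suppose □s→□□s is valid. Take Rxy, Ryz and set V(s)={w : Rxw}. Then □s at x, so □□s at x, so □s at y, so s at z, i.e. Rxz.

□s → □□s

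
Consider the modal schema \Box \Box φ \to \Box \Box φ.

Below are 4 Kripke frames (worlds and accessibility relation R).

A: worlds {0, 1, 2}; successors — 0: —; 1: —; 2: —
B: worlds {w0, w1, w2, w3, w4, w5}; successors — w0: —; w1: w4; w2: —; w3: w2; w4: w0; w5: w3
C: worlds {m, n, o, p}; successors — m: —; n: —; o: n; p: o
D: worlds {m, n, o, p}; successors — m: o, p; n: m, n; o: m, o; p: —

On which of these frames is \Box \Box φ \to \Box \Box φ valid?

This is the axiom for a generalized confluence (Geach) condition; its first-order frame correspondent is \forall x \forall z (x R^2 z \to \exists w (x R^2 w \wedge z = w)).
A: holds.
B: holds.
C: holds.
D: holds.

A, B, C, D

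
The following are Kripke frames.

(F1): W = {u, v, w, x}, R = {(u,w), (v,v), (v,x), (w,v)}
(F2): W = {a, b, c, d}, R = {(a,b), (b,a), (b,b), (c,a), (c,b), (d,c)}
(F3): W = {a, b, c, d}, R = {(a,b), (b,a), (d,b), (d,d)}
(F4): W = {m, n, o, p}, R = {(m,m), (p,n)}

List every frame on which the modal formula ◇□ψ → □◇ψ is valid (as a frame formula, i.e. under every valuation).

Frame correspondent (Sahlqvist): ∀x ∀y ∀z (Rxy ∧ Rxz → ∃w (Ryw ∧ Rzw)) — i.e. convergence.
(F1): fails — Rvx and Rvx but x and x have no common successor.
(F2): condition met.
(F3): fails — Rdb and Rdd but b and d have no common successor.
(F4): fails — Rpn and Rpn but n and n have no common successor.

(F2)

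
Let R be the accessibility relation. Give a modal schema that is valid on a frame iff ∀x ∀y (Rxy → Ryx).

This is symmetry; the standard corresponding axiom is B: ψ → □◇ψ.
Suppose ψ→□◇ψ is valid. Take Rxy and set V(ψ)={x}. Then ψ at x, so □◇ψ at x, so ◇ψ at y, so some z with Ryz has ψ; z=x, i.e. Ryx.

ψ → □◇ψ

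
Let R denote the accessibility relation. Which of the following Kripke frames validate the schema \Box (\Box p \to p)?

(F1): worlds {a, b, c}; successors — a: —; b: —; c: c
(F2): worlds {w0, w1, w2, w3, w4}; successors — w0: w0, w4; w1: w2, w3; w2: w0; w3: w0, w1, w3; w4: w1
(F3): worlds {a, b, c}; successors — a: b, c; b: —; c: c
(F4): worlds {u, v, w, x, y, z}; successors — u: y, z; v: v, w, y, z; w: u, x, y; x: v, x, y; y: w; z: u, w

(F1)

The schema corresponds to shift-reflexivity: \forall x \forall y (Rxy \to Ryy).
(F1): condition met.
(F2): fails — Rw1w2 but not Rw2w2.
(F3): fails — Rab but not Rbb.
(F4): fails — Ruz but not Rzz.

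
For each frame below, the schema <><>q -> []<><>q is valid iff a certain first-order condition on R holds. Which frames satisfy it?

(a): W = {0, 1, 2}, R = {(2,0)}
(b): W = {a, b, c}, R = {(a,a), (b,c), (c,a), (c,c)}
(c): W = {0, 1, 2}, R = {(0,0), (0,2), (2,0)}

Frame correspondent (Sahlqvist): forall x forall y forall z ((x R^2 y & xRz) -> exists w (y = w & z R^2 w)) — i.e. a generalized confluence (Geach) condition.
(a): condition met.
(b): fails — cR²c, cRa but no w with c=w and aR²w.
(c): condition met.
Valid on: (a), (c).

(a), (c)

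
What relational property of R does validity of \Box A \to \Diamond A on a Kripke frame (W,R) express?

Suppose □A→◇A is valid. At any x set V(A)=W. Then □A at x, so ◇A at x, so x has a successor.

seriality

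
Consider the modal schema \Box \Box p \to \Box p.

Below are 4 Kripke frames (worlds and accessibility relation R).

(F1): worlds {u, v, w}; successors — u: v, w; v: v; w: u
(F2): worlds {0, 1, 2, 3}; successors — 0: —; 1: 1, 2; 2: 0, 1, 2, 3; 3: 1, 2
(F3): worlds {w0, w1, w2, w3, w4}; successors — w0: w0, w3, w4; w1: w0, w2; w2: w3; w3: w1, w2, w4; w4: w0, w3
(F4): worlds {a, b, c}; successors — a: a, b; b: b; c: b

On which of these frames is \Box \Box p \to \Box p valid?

(F2), (F4)

Frame correspondent (Sahlqvist): \forall x \forall y (Rxy \to \exists z (Rxz \wedge Rzy)) — i.e. density.
(F1): fails — Rwu but no z with Rwz and Rzu.
(F2): ✓.
(F3): fails — Rw1w2 but no z with Rw1z and Rzw2.
(F4): ✓.
Valid on: (F2), (F4).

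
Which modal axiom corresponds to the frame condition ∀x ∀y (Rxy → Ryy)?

□(□r → r)

The condition is shift-reflexivity. The T□ schema □(□r → r) defines it.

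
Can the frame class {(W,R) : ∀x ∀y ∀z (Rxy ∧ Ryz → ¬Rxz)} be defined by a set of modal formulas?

Not definable by any modal formula

Modal frame validity is preserved under surjective bounded morphisms.
The 5-cycle (worlds s,t,u,v,w with s→t→u→v→w→s) is intransitive. Mapping every world to a single reflexive point • is a surjective bounded morphism; the reflexive point is not intransitive (R••∧R•• but R••).
So the class is not modally definable.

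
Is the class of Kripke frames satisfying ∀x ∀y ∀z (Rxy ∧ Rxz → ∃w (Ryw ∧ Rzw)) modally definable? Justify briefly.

This is a Sahlqvist condition; the .2 axiom ◇□p → □◇p defines it.

Yes, by ◇□p → □◇p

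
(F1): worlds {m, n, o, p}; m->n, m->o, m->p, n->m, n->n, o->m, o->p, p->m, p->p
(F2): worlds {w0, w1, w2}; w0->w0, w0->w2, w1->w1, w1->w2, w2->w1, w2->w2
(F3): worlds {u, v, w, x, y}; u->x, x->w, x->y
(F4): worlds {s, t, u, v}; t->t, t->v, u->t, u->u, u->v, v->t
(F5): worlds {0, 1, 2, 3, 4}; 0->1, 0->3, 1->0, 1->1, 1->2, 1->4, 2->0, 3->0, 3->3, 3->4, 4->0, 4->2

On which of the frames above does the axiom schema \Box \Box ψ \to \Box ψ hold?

(F2), (F4)

Frame correspondent (Sahlqvist): \forall x \forall y (Rxy \to \exists z (Rxz \wedge Rzy)) — i.e. density.
(F1): fails — Rmo but no z with Rmz and Rzo.
(F2): holds.
(F3): fails — Rxy but no z with Rxz and Rzy.
(F4): holds.
(F5): fails — R20 but no z with R2z and Rz0.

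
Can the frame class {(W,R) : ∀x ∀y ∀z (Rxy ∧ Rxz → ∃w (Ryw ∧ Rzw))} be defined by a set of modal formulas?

The condition is convergence. A defining modal formula is ◇□r → □◇r.
Suppose ◇□r→□◇r is valid. Take Rxy, Rxz and set V(r)={w : Ryw}. Then □r at y so ◇□r at x, so □◇r at x, so ◇r at z, giving w with Rzw and Ryw.

Definable; ◇□r → □◇r defines it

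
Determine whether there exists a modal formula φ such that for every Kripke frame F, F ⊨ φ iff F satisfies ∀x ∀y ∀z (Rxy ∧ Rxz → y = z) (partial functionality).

Definable; ◇r → □r defines it

Yes: it is partial functionality, defined by the CD schema ◇r → □r.
Suppose ◇r→□r is valid. Take Rxy, Rxz and set V(r)={y}. Then ◇r at x, so □r at x, so r at z, i.e. z=y.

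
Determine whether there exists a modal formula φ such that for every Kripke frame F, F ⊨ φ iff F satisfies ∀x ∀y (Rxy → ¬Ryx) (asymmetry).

Modal frame validity is preserved under surjective bounded morphisms.
The 3-cycle (worlds 0,1,2 with 0→1→2→0) is asymmetric. Mapping every world to a single reflexive point • is a surjective bounded morphism, and the reflexive point is not asymmetric (R•• but asymmetry requires ¬R••).
Hence asymmetry is not modally definable.

No — not modally definable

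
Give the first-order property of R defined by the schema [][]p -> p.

forall x exists w (x R^2 w & x = w)

This is a Sahlqvist (Geach-type) schema ◇^0□^2p → □^0◇^0p.
Minimal-valuation argument: fix x; take any y with xR^0y and any z with xR^0z. Set V(p) to the set of worlds R-reachable from y in exactly 2 steps. Then □^2p holds at y, so the antecedent holds at x; validity forces ◇^0p at z, giving a w with zR^0w and yR^2w.
First-order correspondent: forall x exists w (x R^2 w & x = w).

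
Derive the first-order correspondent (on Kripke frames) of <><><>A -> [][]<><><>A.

This is a Sahlqvist (Geach-type) schema ◇^3□^0A → □^2◇^3A.
Minimal-valuation argument: fix x; take any y with xR^3y and any z with xR^2z. Set V(A) to the set of worlds R-reachable from y in exactly 0 steps. Then □^0A holds at y, so the antecedent holds at x; validity forces ◇^3A at z, giving a w with zR^3w and yR^0w.
First-order correspondent: forall x forall y forall z ((x R^3 y & x R^2 z) -> exists w (y = w & z R^3 w)).

forall x forall y forall z ((x R^3 y & x R^2 z) -> exists w (y = w & z R^3 w))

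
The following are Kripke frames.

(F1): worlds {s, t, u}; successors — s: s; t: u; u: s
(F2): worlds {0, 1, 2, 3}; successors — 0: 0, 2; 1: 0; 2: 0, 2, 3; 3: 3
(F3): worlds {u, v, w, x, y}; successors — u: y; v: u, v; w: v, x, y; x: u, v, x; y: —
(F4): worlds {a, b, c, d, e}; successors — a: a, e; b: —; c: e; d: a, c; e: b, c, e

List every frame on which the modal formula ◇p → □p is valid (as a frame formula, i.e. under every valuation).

This is the axiom for partial functionality; its first-order frame correspondent is ∀x ∀y ∀z (Rxy ∧ Rxz → y = z).
(F1): condition met.
(F2): fails — 0 sees both 0 and 2.
(F3): fails — v sees both u and v.
(F4): fails — a sees both a and e.
Valid on: (F1).

(F1)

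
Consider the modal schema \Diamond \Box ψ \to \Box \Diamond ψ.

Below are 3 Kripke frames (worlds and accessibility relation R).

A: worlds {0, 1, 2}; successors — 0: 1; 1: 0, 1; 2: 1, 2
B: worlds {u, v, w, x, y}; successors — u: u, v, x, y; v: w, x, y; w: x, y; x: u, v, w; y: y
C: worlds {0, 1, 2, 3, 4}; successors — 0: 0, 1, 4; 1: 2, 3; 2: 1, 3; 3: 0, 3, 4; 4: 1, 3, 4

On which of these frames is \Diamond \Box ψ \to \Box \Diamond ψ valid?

Frame correspondent (Sahlqvist): \forall x \forall y \forall z (Rxy \wedge Rxz \to \exists w (Ryw \wedge Rzw)) — i.e. convergence.
A: ✓.
B: fails — Rux and Ruy but x and y have no common successor.
C: fails — R00 and R01 but 0 and 1 have no common successor.
Valid on: A.

A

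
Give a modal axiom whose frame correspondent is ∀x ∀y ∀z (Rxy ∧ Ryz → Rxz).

□p → □□p

This is transitivity; the standard corresponding axiom is 4: □p → □□p.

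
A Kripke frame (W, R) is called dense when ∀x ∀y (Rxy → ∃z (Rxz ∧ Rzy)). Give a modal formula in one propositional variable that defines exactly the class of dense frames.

□□s → □s

The condition is density. The C4 schema □□s → □s defines it.
Suppose □□s→□s is valid. Take Rxy and set V(s)={w : xR²w}. Then □□s at x, so □s at x, so s at y, i.e. ∃z(Rxz∧Rzy).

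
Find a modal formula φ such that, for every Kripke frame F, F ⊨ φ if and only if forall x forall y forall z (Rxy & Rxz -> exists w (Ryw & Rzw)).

◇□p → □◇p

This is convergence; the standard corresponding axiom is .2: ◇□p → □◇p.
Suppose ◇□p→□◇p is valid. Take Rxy, Rxz and set V(p)={w : Ryw}. Then □p at y so ◇□p at x, so □◇p at x, so ◇p at z, giving w with Rzw and Ryw.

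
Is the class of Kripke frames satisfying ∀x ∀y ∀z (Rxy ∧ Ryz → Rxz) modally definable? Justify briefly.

The condition is transitivity. A defining modal formula is □p → □□p.
Suppose □p→□□p is valid. Take Rxy, Ryz and set V(p)={w : Rxw}. Then □p at x, so □□p at x, so □p at y, so p at z, i.e. Rxz.

Definable; □p → □□p defines it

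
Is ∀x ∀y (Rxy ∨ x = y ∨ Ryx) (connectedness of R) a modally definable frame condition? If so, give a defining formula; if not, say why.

Modal frame validity is preserved under disjoint unions.
Take 2 disjoint single-world reflexive frames: each is trivially connected, but their disjoint union has 2 worlds with no edge between distinct components, so it is not connected.
Hence connectedness of R is not modally definable.

No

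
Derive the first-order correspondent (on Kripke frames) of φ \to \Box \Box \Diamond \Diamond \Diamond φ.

This is a Sahlqvist (Geach-type) schema ◇^0□^0φ → □^2◇^3φ.
First-order correspondent: \forall x \forall z (x R^2 z \to \exists w (x = w \wedge z R^3 w)).

\forall x \forall z (x R^2 z \to \exists w (x = w \wedge z R^3 w))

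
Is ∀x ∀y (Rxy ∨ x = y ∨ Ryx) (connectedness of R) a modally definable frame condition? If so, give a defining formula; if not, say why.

No — not modally definable

Modal frame validity is preserved under disjoint unions.
Take 4 disjoint single-world reflexive frames: each is trivially connected, but their disjoint union has 4 worlds with no edge between distinct components, so it is not connected.
So no modal formula (or set of formulas) defines exactly the connected frames.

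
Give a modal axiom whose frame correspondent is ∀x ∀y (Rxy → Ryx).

q → □◇q

The condition is symmetry. The B schema q → □◇q defines it.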